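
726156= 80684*9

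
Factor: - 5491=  - 17^2*19^1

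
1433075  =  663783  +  769292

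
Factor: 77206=2^1*38603^1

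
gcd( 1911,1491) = 21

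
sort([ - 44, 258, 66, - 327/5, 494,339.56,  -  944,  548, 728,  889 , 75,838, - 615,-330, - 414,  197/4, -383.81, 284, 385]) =[-944,-615,-414, - 383.81, - 330, - 327/5,-44,197/4,66,  75, 258,284,  339.56,385, 494, 548,728,838,  889 ] 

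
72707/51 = 1425 + 32/51 = 1425.63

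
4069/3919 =1 + 150/3919= 1.04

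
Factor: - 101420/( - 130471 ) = 2^2*5^1*29^( - 1 )*409^( - 1)*461^1 = 9220/11861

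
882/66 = 147/11= 13.36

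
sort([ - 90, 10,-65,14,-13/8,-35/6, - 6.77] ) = [-90 , - 65 ,  -  6.77, - 35/6,-13/8,10, 14 ]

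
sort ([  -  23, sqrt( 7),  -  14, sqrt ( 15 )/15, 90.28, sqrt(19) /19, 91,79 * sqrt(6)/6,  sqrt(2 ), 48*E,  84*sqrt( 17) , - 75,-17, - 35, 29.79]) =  [ - 75, - 35, - 23, - 17 , - 14, sqrt( 19)/19,sqrt( 15 )/15,sqrt (2),sqrt( 7), 29.79,  79 * sqrt( 6 )/6, 90.28 , 91,48*E, 84*sqrt( 17) ] 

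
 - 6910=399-7309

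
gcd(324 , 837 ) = 27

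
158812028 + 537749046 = 696561074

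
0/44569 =0  =  0.00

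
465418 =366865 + 98553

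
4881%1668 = 1545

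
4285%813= 220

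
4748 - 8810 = -4062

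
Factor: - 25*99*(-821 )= 2031975 = 3^2*5^2*11^1*821^1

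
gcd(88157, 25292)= 1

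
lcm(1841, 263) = 1841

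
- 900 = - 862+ - 38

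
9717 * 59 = 573303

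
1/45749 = 1/45749 = 0.00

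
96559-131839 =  - 35280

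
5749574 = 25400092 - 19650518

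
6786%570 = 516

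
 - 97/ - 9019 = 97/9019 = 0.01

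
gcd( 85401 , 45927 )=27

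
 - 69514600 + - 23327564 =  - 92842164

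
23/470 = 23/470= 0.05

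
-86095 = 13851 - 99946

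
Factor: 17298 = 2^1*3^2 * 31^2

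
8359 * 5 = 41795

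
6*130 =780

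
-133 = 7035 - 7168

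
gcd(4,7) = 1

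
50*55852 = 2792600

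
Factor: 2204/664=2^( - 1)*19^1*29^1*83^( - 1) = 551/166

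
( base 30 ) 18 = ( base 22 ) 1G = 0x26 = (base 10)38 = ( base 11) 35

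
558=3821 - 3263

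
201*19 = 3819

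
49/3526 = 49/3526 = 0.01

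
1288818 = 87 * 14814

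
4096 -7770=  - 3674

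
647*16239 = 10506633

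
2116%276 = 184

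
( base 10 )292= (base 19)f7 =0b100100100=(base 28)AC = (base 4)10210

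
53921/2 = 53921/2=26960.50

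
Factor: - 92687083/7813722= -2^(-1)*3^( - 1)*7^ (-1)*823^1*112621^1*186041^( - 1)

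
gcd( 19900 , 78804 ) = 796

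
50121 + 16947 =67068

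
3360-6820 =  - 3460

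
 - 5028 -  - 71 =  - 4957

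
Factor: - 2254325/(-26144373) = 3^( - 1 )*5^2 * 89^( - 1)*90173^1*97919^( - 1 ) 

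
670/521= 670/521 = 1.29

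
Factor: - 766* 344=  - 2^4*43^1*383^1 =- 263504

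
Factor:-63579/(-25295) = 3^1 * 5^( -1)*5059^( -1)*21193^1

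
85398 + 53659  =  139057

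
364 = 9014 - 8650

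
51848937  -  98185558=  - 46336621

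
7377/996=2459/332 = 7.41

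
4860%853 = 595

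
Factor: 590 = 2^1 * 5^1*59^1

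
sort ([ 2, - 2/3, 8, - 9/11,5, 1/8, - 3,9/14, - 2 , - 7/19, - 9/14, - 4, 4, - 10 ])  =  [ - 10, - 4, - 3, - 2, - 9/11, - 2/3, - 9/14,-7/19,  1/8 , 9/14 , 2, 4, 5,8 ]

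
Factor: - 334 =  - 2^1* 167^1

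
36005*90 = 3240450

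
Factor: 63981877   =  137^1*467021^1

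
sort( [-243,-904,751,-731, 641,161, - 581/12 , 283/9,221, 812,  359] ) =[ - 904 ,-731,  -  243,- 581/12, 283/9, 161,221, 359, 641,751, 812]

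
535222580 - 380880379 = 154342201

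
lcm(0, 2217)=0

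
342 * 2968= 1015056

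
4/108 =1/27 = 0.04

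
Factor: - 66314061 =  - 3^2 *11^1*669839^1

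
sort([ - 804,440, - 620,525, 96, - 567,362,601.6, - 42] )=[-804,-620, - 567,-42, 96,362,440,525,601.6 ]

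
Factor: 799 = 17^1*47^1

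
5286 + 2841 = 8127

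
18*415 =7470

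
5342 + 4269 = 9611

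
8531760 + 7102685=15634445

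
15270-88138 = -72868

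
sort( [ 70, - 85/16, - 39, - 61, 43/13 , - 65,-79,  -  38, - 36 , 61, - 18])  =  [ - 79 , - 65, - 61, - 39, - 38, - 36, - 18, - 85/16, 43/13, 61, 70 ] 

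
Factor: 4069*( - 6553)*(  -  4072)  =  2^3*13^1 * 313^1*509^1*6553^1= 108576447304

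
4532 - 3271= 1261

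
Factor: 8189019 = 3^4*17^1*19^1*313^1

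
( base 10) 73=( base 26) 2L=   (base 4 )1021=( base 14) 53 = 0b1001001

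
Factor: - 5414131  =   -23^1*235397^1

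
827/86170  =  827/86170 = 0.01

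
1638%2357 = 1638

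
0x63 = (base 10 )99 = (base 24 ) 43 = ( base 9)120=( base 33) 30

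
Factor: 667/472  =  2^( - 3)*23^1*29^1*59^( - 1) 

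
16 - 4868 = - 4852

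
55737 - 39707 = 16030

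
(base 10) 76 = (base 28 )2k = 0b1001100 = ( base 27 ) 2m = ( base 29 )2I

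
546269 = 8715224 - 8168955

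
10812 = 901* 12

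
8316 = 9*924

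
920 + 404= 1324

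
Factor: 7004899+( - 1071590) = 547^1*10847^1 = 5933309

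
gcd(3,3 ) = 3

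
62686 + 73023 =135709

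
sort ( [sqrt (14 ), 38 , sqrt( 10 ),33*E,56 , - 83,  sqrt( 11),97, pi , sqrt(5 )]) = [ - 83, sqrt(5), pi , sqrt( 10 ),sqrt(11),sqrt (14), 38, 56,33* E,97]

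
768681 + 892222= 1660903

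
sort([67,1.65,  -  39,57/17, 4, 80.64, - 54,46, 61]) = [ -54,  -  39,1.65, 57/17,4,46, 61,67,  80.64]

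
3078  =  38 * 81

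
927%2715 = 927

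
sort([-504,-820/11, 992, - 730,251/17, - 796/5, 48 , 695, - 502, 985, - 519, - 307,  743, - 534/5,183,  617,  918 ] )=[ - 730, - 519, - 504,- 502, - 307, - 796/5, - 534/5 , - 820/11,  251/17,48,183,617,695,743,918, 985, 992 ] 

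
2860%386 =158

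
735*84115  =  61824525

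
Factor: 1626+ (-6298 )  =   - 4672 =-2^6*73^1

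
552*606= 334512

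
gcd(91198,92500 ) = 2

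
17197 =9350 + 7847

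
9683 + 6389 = 16072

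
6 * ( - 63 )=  - 378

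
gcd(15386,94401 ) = 1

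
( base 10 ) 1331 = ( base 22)2GB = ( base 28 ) 1JF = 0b10100110011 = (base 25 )236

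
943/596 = 1 + 347/596 = 1.58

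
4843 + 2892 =7735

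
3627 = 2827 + 800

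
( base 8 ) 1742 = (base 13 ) 5B6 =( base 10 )994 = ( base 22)214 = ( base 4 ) 33202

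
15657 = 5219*3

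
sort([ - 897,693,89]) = [ - 897, 89,693 ]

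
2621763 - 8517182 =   -  5895419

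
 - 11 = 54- 65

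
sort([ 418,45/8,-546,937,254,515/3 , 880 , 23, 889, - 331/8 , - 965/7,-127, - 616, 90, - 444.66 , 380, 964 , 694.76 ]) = [ - 616, - 546, - 444.66 , - 965/7, - 127,-331/8 , 45/8 , 23,90,  515/3, 254,380,418, 694.76, 880,889, 937,964] 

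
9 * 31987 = 287883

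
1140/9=126 + 2/3 = 126.67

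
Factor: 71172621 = 3^3*13^1 * 31^2*211^1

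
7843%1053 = 472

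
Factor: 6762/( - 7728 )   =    -  2^ ( - 3)* 7^1 = - 7/8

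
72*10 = 720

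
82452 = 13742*6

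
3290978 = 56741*58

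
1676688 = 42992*39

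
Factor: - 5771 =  - 29^1*199^1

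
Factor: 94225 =5^2*3769^1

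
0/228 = 0= 0.00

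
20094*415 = 8339010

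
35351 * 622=21988322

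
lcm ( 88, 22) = 88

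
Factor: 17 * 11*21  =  3^1*7^1*11^1*17^1 = 3927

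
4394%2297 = 2097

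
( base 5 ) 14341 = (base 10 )1221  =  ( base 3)1200020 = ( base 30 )1al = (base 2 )10011000101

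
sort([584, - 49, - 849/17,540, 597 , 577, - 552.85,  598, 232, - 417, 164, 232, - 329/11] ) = [ - 552.85, - 417, -849/17, - 49, - 329/11, 164,  232, 232,540, 577 , 584,597,598 ]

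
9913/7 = 9913/7 = 1416.14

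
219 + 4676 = 4895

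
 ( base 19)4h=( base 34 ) 2P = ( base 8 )135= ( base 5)333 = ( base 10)93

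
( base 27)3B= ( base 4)1130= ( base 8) 134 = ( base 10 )92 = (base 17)57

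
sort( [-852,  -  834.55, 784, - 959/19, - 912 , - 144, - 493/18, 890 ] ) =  [ - 912, - 852,  -  834.55,  -  144, - 959/19, - 493/18,784,890]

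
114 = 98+16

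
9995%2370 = 515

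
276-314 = -38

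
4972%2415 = 142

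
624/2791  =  624/2791 = 0.22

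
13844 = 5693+8151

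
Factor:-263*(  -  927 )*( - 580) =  - 141404580= - 2^2 * 3^2*5^1 * 29^1 *103^1*263^1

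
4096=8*512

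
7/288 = 7/288 =0.02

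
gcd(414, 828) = 414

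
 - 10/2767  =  -1 + 2757/2767 = -0.00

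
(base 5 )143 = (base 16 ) 30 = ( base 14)36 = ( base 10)48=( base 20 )28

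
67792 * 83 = 5626736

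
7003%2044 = 871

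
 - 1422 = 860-2282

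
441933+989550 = 1431483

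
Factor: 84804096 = 2^9*3^1*13^1*31^1*137^1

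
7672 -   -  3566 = 11238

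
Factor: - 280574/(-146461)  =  2^1*7^(  -  1 ) * 61^( - 1)*409^1=818/427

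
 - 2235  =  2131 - 4366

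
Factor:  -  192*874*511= -85749888   =  -2^7*3^1*7^1*19^1*23^1*73^1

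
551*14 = 7714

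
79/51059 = 79/51059 =0.00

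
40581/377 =40581/377 = 107.64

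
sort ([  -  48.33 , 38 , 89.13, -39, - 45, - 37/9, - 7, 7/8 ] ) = [ - 48.33, - 45, - 39 ,-7,- 37/9,7/8,38,89.13 ] 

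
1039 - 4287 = -3248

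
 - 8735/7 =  - 1248 + 1/7 = - 1247.86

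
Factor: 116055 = 3^2 * 5^1*2579^1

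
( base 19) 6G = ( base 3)11211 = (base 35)3P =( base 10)130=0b10000010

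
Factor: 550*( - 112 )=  - 2^5*5^2*7^1*11^1 =- 61600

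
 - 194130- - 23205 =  -170925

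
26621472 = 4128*6449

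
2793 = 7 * 399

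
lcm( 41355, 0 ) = 0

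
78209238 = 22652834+55556404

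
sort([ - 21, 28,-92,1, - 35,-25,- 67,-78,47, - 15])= [- 92, - 78, - 67,-35, - 25, - 21, - 15, 1,28, 47] 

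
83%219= 83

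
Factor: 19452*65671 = 2^2*3^1*17^1*  1621^1*3863^1= 1277432292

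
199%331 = 199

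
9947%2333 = 615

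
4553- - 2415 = 6968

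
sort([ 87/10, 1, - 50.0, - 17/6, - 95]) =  [-95 , -50.0, - 17/6, 1,87/10]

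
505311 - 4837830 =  - 4332519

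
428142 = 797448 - 369306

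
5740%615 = 205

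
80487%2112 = 231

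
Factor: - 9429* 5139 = -3^3*7^1*449^1*571^1 = - 48455631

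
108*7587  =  819396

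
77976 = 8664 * 9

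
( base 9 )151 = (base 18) 71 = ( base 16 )7f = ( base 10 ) 127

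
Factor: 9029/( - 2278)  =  -2^(-1)*17^( - 1)*67^(  -  1)*9029^1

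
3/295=3/295  =  0.01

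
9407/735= 9407/735 = 12.80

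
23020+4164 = 27184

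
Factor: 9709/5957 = 19^1*23^( - 1)* 37^(-1 )*73^1 = 1387/851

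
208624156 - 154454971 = 54169185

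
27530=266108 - 238578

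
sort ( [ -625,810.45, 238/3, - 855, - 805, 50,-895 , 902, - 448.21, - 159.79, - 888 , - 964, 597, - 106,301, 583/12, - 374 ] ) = [ - 964, - 895, - 888, - 855, - 805,-625, - 448.21,- 374, - 159.79,-106, 583/12, 50, 238/3,  301, 597, 810.45, 902]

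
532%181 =170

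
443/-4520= - 1+4077/4520 = - 0.10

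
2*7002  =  14004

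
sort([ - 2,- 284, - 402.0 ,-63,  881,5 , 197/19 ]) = [ - 402.0, - 284,-63, - 2,  5,197/19, 881]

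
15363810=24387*630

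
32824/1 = 32824= 32824.00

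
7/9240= 1/1320 = 0.00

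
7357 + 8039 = 15396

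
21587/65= 332 + 7/65 = 332.11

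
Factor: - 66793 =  - 17^1*3929^1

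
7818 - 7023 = 795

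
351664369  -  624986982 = -273322613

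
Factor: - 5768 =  - 2^3*7^1*103^1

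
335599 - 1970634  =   - 1635035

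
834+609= 1443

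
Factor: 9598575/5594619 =5^2*7^1*47^1 * 389^1 * 1864873^( - 1) = 3199525/1864873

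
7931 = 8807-876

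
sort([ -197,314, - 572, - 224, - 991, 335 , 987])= [ - 991 , - 572, - 224, - 197,  314 , 335,987]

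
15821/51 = 310 + 11/51 = 310.22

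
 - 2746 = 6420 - 9166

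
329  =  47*7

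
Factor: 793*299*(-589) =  - 13^2*19^1*23^1*31^1*61^1 = -139656023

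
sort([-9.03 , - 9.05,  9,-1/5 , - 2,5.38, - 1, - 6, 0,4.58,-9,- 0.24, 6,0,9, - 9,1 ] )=[-9.05,-9.03, - 9, - 9,-6, - 2,-1,  -  0.24, - 1/5,  0,  0,  1, 4.58,5.38, 6, 9, 9 ] 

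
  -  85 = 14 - 99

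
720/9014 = 360/4507=0.08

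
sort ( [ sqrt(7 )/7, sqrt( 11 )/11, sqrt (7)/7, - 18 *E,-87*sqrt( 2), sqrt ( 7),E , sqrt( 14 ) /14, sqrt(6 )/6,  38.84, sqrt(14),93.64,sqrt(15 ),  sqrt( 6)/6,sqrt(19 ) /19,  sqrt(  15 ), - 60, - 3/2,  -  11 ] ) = [ - 87*sqrt (2 ), - 60, - 18*E, - 11, - 3/2,sqrt( 19 )/19, sqrt (14 ) /14, sqrt( 11)/11, sqrt( 7 ) /7,sqrt( 7)/7,sqrt( 6) /6, sqrt (6)/6, sqrt( 7), E, sqrt ( 14), sqrt( 15), sqrt (15), 38.84, 93.64 ] 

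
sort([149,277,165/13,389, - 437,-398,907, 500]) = [ - 437, - 398, 165/13, 149, 277,389,500 , 907 ]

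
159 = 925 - 766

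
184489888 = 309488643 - 124998755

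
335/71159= 335/71159= 0.00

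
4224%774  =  354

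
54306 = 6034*9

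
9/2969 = 9/2969 = 0.00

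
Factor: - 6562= - 2^1*17^1*193^1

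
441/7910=63/1130 = 0.06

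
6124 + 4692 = 10816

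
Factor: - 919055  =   - 5^1*397^1 * 463^1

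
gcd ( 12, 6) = 6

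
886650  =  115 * 7710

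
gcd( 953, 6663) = 1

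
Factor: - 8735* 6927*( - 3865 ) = 233860888425 = 3^1*5^2*773^1*1747^1*2309^1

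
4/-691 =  - 4/691 = -0.01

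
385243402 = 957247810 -572004408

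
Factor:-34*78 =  - 2652  =  - 2^2*3^1*13^1 * 17^1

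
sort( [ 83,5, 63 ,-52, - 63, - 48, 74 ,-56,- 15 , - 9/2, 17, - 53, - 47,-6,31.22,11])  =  [  -  63,-56, - 53, - 52, - 48,-47,  -  15  ,-6, - 9/2,5,11,  17 , 31.22, 63,  74, 83 ]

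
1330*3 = 3990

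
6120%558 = 540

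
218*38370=8364660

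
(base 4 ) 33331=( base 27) 1AM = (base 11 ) 849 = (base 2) 1111111101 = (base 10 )1021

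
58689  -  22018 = 36671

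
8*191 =1528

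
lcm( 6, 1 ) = 6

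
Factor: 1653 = 3^1*19^1*29^1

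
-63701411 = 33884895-97586306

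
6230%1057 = 945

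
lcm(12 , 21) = 84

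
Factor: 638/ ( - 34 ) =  - 319/17 = -  11^1*17^( - 1 )*29^1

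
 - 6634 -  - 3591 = -3043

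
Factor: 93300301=17^1*223^1 * 24611^1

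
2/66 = 1/33 = 0.03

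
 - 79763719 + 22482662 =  - 57281057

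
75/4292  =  75/4292 = 0.02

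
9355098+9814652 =19169750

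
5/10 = 1/2 = 0.50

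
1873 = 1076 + 797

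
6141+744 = 6885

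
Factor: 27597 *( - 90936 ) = -2^3*3^4 * 421^1 *9199^1 = - 2509560792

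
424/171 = 2 + 82/171 = 2.48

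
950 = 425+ 525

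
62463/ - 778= - 81+555/778 = - 80.29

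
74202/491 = 151 + 61/491  =  151.12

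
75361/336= 224  +  97/336 = 224.29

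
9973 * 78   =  777894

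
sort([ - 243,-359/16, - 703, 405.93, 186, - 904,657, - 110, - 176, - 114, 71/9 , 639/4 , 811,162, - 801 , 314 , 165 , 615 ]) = [ - 904, - 801, - 703, - 243,  -  176, - 114, - 110, - 359/16 , 71/9, 639/4 , 162 , 165,186, 314, 405.93,  615 , 657,811]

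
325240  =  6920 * 47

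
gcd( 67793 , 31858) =1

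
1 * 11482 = 11482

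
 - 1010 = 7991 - 9001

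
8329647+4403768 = 12733415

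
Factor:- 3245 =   -  5^1*11^1 * 59^1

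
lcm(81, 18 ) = 162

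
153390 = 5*30678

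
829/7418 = 829/7418= 0.11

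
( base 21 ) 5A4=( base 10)2419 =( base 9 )3277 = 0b100101110011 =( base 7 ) 10024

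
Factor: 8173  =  11^1*743^1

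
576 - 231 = 345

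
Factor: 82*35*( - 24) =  - 68880 =- 2^4 * 3^1 * 5^1*7^1 * 41^1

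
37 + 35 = 72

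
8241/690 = 11+217/230 = 11.94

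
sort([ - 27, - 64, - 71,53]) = [ - 71, - 64, - 27,53 ] 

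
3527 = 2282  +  1245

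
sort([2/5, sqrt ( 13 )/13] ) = [sqrt( 13 )/13, 2/5]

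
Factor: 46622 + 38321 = 173^1*491^1 = 84943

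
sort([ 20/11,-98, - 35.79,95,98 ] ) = [  -  98, - 35.79 , 20/11, 95, 98] 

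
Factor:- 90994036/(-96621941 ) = 2^2*7^1 * 13^ ( - 1)*541^1*6007^1*  7432457^(  -  1)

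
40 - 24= 16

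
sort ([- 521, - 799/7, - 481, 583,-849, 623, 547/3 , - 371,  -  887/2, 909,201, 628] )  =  [ - 849, - 521, - 481, - 887/2, - 371, - 799/7,547/3,  201,  583, 623,628, 909]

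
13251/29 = 13251/29 = 456.93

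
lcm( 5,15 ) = 15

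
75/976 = 75/976 = 0.08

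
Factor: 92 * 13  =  1196 = 2^2 * 13^1*23^1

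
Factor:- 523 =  - 523^1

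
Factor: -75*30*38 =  - 2^2*3^2*5^3*19^1 = -85500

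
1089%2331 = 1089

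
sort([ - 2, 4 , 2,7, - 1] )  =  [-2, - 1, 2,4,7 ]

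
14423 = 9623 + 4800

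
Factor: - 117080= -2^3*5^1*2927^1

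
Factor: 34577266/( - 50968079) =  - 2^1*199^(-1 )*256121^( - 1)*17288633^1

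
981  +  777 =1758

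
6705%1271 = 350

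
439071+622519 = 1061590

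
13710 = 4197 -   -  9513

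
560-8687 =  - 8127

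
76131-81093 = - 4962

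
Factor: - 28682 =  - 2^1*14341^1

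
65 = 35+30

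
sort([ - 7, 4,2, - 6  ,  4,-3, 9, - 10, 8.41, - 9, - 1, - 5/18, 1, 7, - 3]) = [ - 10,- 9 , - 7,-6, - 3, - 3, - 1,-5/18,1, 2, 4,4,7,8.41,9]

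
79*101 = 7979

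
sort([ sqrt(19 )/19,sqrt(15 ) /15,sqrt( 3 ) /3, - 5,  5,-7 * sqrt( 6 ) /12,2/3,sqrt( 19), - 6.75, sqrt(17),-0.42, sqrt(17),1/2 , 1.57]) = [-6.75, - 5,-7*sqrt(6 )/12, - 0.42,sqrt(19 )/19,  sqrt( 15)/15,1/2, sqrt( 3 ) /3,2/3, 1.57,sqrt( 17 ), sqrt(17 ), sqrt(19), 5]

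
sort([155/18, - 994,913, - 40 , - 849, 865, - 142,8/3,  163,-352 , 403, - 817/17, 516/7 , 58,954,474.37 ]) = [-994, - 849, - 352 , - 142, - 817/17 , - 40, 8/3,155/18, 58 , 516/7, 163,  403,474.37 , 865,913, 954]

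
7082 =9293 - 2211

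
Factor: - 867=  - 3^1 * 17^2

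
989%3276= 989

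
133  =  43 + 90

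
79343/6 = 79343/6 = 13223.83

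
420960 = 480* 877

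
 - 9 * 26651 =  - 239859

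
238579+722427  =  961006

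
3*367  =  1101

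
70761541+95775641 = 166537182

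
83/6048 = 83/6048 = 0.01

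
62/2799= 62/2799 = 0.02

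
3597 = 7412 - 3815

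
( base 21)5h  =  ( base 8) 172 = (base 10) 122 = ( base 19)68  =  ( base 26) 4i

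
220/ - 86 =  - 3 +19/43 = -2.56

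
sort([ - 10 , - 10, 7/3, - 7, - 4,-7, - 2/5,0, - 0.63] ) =[ - 10, - 10, - 7,  -  7, - 4 , - 0.63 , - 2/5, 0, 7/3 ]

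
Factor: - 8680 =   -  2^3  *  5^1 * 7^1*31^1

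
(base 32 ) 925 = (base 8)22105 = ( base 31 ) 9kg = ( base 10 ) 9285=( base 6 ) 110553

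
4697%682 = 605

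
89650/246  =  44825/123= 364.43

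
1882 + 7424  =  9306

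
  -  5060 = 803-5863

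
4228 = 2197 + 2031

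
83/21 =83/21 =3.95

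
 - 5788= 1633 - 7421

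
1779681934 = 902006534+877675400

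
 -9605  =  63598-73203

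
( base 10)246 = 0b11110110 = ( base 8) 366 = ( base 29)8e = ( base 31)7t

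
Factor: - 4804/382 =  - 2^1*191^(- 1)*1201^1 =- 2402/191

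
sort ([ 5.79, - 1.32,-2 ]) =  [  -  2, - 1.32,5.79 ]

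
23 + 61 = 84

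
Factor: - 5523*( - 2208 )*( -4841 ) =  - 2^5*3^2*7^1*23^1*47^1*103^1*263^1  =  -  59034949344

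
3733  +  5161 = 8894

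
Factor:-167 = - 167^1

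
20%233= 20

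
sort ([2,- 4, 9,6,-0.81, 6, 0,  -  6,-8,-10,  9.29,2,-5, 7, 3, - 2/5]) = [ - 10 , - 8, - 6, - 5, - 4,-0.81, - 2/5, 0, 2, 2, 3, 6,6,7, 9,  9.29]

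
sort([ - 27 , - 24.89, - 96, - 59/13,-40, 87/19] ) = [ - 96, - 40, - 27,-24.89,-59/13,87/19]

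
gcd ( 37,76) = 1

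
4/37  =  4/37 = 0.11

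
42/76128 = 7/12688 = 0.00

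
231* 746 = 172326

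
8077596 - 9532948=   -  1455352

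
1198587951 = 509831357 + 688756594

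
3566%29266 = 3566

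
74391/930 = 24797/310 = 79.99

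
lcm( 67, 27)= 1809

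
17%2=1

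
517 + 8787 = 9304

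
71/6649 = 71/6649= 0.01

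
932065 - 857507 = 74558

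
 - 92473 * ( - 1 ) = 92473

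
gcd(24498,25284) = 6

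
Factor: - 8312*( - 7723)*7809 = 501287634984 = 2^3*3^1 * 19^1*137^1*1039^1*7723^1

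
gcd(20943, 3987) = 9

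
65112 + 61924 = 127036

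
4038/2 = 2019 = 2019.00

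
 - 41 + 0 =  - 41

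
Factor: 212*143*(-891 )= - 2^2*3^4*11^2*13^1*53^1 = -27011556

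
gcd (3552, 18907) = 37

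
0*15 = 0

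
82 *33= 2706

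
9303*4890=45491670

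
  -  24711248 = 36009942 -60721190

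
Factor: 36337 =7^1 * 29^1*179^1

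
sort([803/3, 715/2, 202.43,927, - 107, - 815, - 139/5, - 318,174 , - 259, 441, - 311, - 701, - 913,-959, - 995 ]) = [ - 995, - 959, - 913, - 815, - 701, - 318, - 311, - 259, - 107,-139/5,174,202.43, 803/3, 715/2, 441, 927 ] 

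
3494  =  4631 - 1137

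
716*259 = 185444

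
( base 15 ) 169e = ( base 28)662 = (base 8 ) 11412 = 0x130A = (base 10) 4874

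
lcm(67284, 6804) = 605556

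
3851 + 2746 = 6597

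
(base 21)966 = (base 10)4101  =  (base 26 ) 61J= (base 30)4GL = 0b1000000000101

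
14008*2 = 28016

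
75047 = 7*10721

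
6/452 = 3/226 = 0.01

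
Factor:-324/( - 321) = 108/107= 2^2*3^3*107^ ( - 1)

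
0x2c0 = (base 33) lb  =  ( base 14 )384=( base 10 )704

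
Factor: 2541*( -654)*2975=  - 4943896650 = - 2^1 *3^2*5^2*7^2*11^2*17^1*109^1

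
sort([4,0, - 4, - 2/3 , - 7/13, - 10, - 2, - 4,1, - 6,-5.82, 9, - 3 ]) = [-10,  -  6, - 5.82, - 4, - 4, - 3,-2, - 2/3 , - 7/13  ,  0, 1,4, 9]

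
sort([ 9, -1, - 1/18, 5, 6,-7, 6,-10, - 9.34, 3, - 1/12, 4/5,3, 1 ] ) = [ - 10, - 9.34, - 7, -1, - 1/12, - 1/18,4/5, 1,3, 3, 5, 6, 6, 9]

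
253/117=253/117 = 2.16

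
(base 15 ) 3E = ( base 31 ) 1S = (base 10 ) 59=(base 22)2f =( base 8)73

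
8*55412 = 443296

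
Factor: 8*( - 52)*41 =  - 17056 = -2^5*13^1*41^1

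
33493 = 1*33493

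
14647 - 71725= - 57078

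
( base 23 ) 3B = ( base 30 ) 2K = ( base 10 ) 80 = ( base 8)120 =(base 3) 2222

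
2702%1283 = 136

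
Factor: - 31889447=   -2953^1*10799^1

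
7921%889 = 809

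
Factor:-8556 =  - 2^2*3^1*23^1*31^1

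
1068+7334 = 8402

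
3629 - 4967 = - 1338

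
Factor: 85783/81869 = 109^1 * 787^1*81869^( - 1)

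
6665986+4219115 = 10885101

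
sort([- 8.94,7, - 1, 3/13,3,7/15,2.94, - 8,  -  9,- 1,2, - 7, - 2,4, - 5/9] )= [- 9,  -  8.94, - 8,-7, -2, - 1, - 1, -5/9, 3/13, 7/15, 2,  2.94 , 3, 4,7]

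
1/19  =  1/19 = 0.05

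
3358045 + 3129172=6487217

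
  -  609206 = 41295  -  650501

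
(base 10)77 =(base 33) 2B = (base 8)115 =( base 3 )2212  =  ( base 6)205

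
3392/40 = 424/5= 84.80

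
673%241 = 191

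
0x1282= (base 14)1a26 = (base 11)3618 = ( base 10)4738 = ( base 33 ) 4bj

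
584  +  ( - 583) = 1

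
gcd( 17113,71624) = 1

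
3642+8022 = 11664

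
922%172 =62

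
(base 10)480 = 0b111100000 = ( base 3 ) 122210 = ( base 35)dp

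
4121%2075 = 2046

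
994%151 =88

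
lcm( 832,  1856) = 24128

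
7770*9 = 69930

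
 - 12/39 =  - 1 + 9/13 = - 0.31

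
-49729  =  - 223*223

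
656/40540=164/10135 =0.02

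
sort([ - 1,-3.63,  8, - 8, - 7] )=[  -  8, - 7, - 3.63, - 1,8]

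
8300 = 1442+6858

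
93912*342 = 32117904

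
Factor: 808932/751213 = 2^2*3^1*17^(-1 )*44189^ ( - 1 ) * 67411^1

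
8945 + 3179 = 12124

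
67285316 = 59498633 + 7786683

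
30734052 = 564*54493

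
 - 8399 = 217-8616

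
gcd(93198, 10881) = 3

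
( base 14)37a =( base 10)696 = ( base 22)19e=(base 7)2013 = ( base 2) 1010111000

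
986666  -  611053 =375613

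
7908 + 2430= 10338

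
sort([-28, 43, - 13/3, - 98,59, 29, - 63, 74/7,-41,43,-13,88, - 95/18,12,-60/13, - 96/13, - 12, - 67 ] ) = [ - 98, - 67, - 63, - 41, - 28, - 13,- 12, - 96/13, - 95/18, - 60/13, - 13/3,74/7,12, 29,43,43,59,88] 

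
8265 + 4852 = 13117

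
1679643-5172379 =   -  3492736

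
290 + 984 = 1274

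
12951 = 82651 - 69700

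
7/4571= 1/653 = 0.00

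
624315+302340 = 926655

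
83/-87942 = -1 + 87859/87942 = - 0.00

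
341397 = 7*48771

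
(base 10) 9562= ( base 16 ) 255A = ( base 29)BAL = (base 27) d34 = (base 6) 112134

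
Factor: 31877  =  127^1*251^1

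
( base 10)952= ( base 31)UM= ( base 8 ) 1670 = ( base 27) 187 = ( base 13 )583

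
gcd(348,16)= 4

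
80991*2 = 161982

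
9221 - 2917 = 6304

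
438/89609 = 438/89609  =  0.00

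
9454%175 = 4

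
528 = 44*12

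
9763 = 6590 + 3173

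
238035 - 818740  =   - 580705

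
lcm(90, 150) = 450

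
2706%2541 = 165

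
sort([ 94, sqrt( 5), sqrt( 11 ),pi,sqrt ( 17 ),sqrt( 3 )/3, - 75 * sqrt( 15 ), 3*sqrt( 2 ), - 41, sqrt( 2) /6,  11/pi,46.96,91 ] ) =[  -  75*sqrt( 15), - 41,  sqrt(2 ) /6 , sqrt(3) /3,  sqrt(5 ), pi,sqrt( 11),11/pi,sqrt( 17 ),3 * sqrt(2 ) , 46.96 , 91,94]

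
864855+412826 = 1277681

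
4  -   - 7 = 11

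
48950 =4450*11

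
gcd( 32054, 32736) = 682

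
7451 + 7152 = 14603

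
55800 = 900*62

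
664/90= 7 +17/45=7.38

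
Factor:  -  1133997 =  - 3^1 * 377999^1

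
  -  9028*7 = - 63196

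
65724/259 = 65724/259= 253.76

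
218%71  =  5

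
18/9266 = 9/4633=0.00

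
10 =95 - 85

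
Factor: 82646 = 2^1*31^2 * 43^1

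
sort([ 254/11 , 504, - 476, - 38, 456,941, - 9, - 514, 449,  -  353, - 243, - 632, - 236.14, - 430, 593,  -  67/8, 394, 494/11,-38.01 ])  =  [ - 632, - 514, - 476, - 430, - 353, - 243, - 236.14, - 38.01, - 38, - 9, - 67/8, 254/11,494/11 , 394, 449,456, 504,593, 941 ] 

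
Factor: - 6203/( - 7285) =5^( - 1) * 31^(- 1)* 47^( - 1)*6203^1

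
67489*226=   15252514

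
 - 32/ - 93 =32/93= 0.34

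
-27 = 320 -347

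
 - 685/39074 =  - 1 + 38389/39074  =  - 0.02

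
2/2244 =1/1122 = 0.00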